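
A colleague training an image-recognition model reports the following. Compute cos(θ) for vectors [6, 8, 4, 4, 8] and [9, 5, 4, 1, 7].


A·B = 6·9 + 8·5 + 4·4 + 4·1 + 8·7 = 170
‖A‖ = √196 = 14, ‖B‖ = √172 = 13.1149
cos = 170/(√196·√172) = 170/√33712 = 0.9259

0.9259


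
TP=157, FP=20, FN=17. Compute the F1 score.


Precision = 157/177 = 0.887
Recall = 157/174 = 0.9023
F1 = 2·P·R/(P+R) = 2·TP/(2·TP+FP+FN) = 314/(314+20+17) = 314/351 = 0.8946

0.8946


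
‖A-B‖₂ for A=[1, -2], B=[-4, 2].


d = √((1+ 4)² + (-2-2)²)
  = √(25 + 16)
  = √41 = 6.4031

6.4031


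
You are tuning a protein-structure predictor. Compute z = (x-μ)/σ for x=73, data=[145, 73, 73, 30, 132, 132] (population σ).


μ = 97.5, σ = 41.6203
z = (73 - 97.5)/41.6203 = -0.5887

-0.5887


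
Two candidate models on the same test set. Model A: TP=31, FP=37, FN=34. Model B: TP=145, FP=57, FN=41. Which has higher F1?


Model A: P=31/68=0.4559, R=31/65=0.4769, F1=2PR/(P+R)=2TP/(2TP+FP+FN)=62/133=0.4662
Model B: P=145/202=0.7178, R=145/186=0.7796, F1=2PR/(P+R)=2TP/(2TP+FP+FN)=290/388=0.7474
0.4662 < 0.7474 → Model B

Model B


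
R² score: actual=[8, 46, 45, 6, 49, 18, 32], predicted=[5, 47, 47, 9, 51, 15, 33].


ȳ = 29.1429
SS_res = Σ(y-ŷ)² = 37
SS_tot = Σ(y-ȳ)² = 2044.86
R² = 1 - SS_res/SS_tot = 1 - 0.0181 = 0.9819

0.9819


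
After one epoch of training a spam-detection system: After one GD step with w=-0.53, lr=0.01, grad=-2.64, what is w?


w_new = w - α·∇
= -0.53 - 0.01·-2.64
= -0.53 + 0.0264
= -0.5036

-0.5036


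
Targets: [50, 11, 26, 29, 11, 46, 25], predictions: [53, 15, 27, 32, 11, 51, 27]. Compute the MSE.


Squared errors: (50-53)²=9, (11-15)²=16, (26-27)²=1, (29-32)²=9, (11-11)²=0, (46-51)²=25, (25-27)²=4
Sum = 64
MSE = 64/7 = 64/7

64/7


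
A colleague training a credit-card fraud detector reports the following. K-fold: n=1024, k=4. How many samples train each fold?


Fold size = 1024/4 = 256
Training per fold = 1024 - 256 = 768

768


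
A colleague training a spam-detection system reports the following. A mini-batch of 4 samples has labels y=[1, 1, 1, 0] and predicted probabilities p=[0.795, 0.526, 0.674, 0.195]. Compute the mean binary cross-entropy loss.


L[0] = -ln(0.795) = 0.2294
L[1] = -ln(0.526) = 0.6425
L[2] = -ln(0.674) = 0.3945
L[3] = -ln(1-0.195) = -ln(0.805) = 0.2169
mean = (0.2294 + 0.6425 + 0.3945 + 0.2169)/4 = 0.3708

0.3708


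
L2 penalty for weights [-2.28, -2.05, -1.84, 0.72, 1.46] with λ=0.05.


‖w‖₂² = (-2.28)² + (-2.05)² + (-1.84)² + (0.72)² + (1.46)²
     = 5.1984 + 4.2025 + 3.3856 + 0.5184 + 2.1316
     = 15.4365
λ·‖w‖₂² = 0.05·15.4365 = 0.771825

0.771825


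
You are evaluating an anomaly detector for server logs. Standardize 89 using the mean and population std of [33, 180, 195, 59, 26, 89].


μ = 97, σ = 67.2533
z = (89 - 97)/67.2533 = -0.119

-0.119


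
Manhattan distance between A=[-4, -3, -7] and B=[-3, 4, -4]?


d = |-4+ 3| + |-3-4| + |-7+ 4|
  = 1 + 7 + 3
  = 11

11


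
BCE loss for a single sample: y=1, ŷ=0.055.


BCE = -[y·ln(p) + (1-y)·ln(1-p)]
= -1·ln(0.055) - 0
= -ln(0.055) = 2.9004

2.9004


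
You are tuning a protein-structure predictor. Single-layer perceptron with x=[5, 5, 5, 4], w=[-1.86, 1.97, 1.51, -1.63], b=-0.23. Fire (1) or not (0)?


z = (5)·(-1.86) + (5)·(1.97) + (5)·(1.51) + (4)·(-1.63) - 0.23
  = 1.35
step(z) = 1 (z≥0)

1


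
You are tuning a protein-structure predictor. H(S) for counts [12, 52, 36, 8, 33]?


Probabilities: [12/141, 52/141, 36/141, 8/141, 33/141] ≈ [0.0851, 0.3688, 0.2553, 0.0567, 0.234]
H = -((12/141)·log₂(12/141) + (52/141)·log₂(52/141) + (36/141)·log₂(36/141) + (8/141)·log₂(8/141) + (33/141)·log₂(33/141))
  = 2.0614 bits

2.0614 bits


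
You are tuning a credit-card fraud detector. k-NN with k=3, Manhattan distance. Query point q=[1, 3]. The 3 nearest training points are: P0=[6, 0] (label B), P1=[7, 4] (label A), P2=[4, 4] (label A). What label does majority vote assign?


d(q,P0) = 8  (label B)
d(q,P1) = 7  (label A)
d(q,P2) = 4  (label A)
Votes: A=2, B=1
Majority → A

A


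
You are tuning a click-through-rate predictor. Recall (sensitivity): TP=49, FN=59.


Recall = TP/(TP+FN)
= 49/(49+59)
= 49/108 = 45.37%

45.37%


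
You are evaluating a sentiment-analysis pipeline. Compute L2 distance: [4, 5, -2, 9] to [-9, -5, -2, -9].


d = √((4+ 9)² + (5+ 5)² + (-2+ 2)² + (9+ 9)²)
  = √(169 + 100 + 0 + 324)
  = √593 = 24.3516

24.3516


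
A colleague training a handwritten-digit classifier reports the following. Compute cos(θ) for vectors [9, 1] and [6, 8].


A·B = 9·6 + 1·8 = 62
‖A‖ = √82 = 9.0554, ‖B‖ = √100 = 10
cos = 62/(√82·√100) = 62/√8200 = 0.6847

0.6847


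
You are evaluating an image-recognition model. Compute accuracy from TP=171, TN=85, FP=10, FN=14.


Accuracy = (TP+TN)/(TP+TN+FP+FN)
= (171+85)/(280)
= 256/280 = 91.43%

91.43%


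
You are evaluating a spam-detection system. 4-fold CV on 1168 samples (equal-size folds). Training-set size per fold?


Fold size = 1168/4 = 292
Training per fold = 1168 - 292 = 876

876


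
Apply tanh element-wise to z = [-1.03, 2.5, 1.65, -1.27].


tanh(-1.03) = -0.7739
tanh(2.5) = 0.9866
tanh(1.65) = 0.9289
tanh(-1.27) = -0.8538
result = [-0.7739, 0.9866, 0.9289, -0.8538]

[-0.7739, 0.9866, 0.9289, -0.8538]


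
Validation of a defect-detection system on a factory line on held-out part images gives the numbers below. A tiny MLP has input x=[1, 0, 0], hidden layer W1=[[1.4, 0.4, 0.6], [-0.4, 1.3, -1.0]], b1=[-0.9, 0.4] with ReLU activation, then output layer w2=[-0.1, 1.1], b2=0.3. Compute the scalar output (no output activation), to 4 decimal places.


z1[0] = (1.4)·(1) + (0.4)·(0) + (0.6)·(0) - 0.9 = 0.5
z1[1] = (-0.4)·(1) + (1.3)·(0) + (-1.0)·(0) + 0.4 = 0.0
h = ReLU(z1) = [0.5, 0.0]
output = (-0.1)·(0.5) + (1.1)·(0.0) + 0.3 = 0.25

0.25


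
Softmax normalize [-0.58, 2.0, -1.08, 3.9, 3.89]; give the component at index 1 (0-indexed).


Exponentials: e^-0.58=0.5599, e^2.0=7.3891, e^-1.08=0.3396, e^3.9=49.4024, e^3.89=48.9109
Sum = 106.6019
Softmax = [0.0053, 0.0693, 0.0032, 0.4634, 0.4588]
p[1] = 7.3891/106.6019 = 0.0693

0.0693


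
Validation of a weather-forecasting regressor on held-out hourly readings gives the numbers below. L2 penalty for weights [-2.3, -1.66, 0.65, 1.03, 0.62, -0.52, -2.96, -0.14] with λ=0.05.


‖w‖₂² = (-2.3)² + (-1.66)² + (0.65)² + (1.03)² + (0.62)² + (-0.52)² + (-2.96)² + (-0.14)²
     = 5.29 + 2.7556 + 0.4225 + 1.0609 + 0.3844 + 0.2704 + 8.7616 + 0.0196
     = 18.965
λ·‖w‖₂² = 0.05·18.965 = 0.94825

0.94825


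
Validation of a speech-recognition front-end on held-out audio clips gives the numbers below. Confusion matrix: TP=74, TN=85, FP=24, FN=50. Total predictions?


Total = TP + TN + FP + FN
= 74 + 85 + 24 + 50
= 233
(Predicted positive: 98, predicted negative: 135)

233


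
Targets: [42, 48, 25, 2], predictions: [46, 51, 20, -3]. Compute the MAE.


Absolute errors: |42-46|=4, |48-51|=3, |25-20|=5, |2+ 3|=5
Sum = 17
MAE = 17/4 = 17/4

17/4


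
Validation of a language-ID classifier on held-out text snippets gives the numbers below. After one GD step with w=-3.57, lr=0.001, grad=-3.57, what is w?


w_new = w - α·∇
= -3.57 - 0.001·-3.57
= -3.57 + 0.00357
= -3.56643

-3.56643


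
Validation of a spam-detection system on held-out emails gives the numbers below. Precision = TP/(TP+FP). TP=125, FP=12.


Precision = TP/(TP+FP)
= 125/(125+12)
= 125/137 = 91.24%

91.24%


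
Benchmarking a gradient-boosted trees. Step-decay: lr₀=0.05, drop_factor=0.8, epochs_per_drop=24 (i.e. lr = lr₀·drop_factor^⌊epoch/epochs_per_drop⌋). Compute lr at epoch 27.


n_drops = ⌊27/24⌋ = 1
lr = 0.05·0.8^1 = 0.05·0.8 = 0.04

0.04


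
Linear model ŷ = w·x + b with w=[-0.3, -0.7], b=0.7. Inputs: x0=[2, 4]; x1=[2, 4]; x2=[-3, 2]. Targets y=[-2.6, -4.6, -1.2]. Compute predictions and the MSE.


ŷ0 = (-0.3)·(2) + (-0.7)·(4) + 0.7 = -2.7
ŷ1 = (-0.3)·(2) + (-0.7)·(4) + 0.7 = -2.7
ŷ2 = (-0.3)·(-3) + (-0.7)·(2) + 0.7 = 0.2
errors² = [0.01, 3.61, 1.96]
MSE = 5.5800/3 = 1.86

1.86


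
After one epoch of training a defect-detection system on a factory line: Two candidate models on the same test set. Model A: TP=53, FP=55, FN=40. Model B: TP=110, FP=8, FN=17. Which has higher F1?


Model A: P=53/108=0.4907, R=53/93=0.5699, F1=2PR/(P+R)=2TP/(2TP+FP+FN)=106/201=0.5274
Model B: P=110/118=0.9322, R=110/127=0.8661, F1=2PR/(P+R)=2TP/(2TP+FP+FN)=220/245=0.898
0.5274 < 0.898 → Model B

Model B


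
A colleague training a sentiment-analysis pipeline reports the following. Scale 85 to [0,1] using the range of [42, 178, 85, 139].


min=42, max=178
(85-42)/(178-42) = 43/136 = 0.3162

0.3162


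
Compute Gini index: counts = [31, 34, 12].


Probabilities: [31/77, 34/77, 12/77] ≈ [0.4026, 0.4416, 0.1558]
Σpᵢ² = (961 + 1156 + 144)/77² = 2261/5929
Gini = 1 - Σpᵢ² = 1 - 2261/5929 = 0.6187

0.6187


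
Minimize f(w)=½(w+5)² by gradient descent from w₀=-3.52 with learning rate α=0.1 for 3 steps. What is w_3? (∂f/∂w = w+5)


step 1: grad = -3.52+5 = 1.48; w = -3.52 - 0.1·(1.48) = -3.668
step 2: grad = -3.668+5 = 1.332; w = -3.668 - 0.1·(1.332) = -3.8012
step 3: grad = -3.8012+5 = 1.1988; w = -3.8012 - 0.1·(1.1988) = -3.92108

-3.92108


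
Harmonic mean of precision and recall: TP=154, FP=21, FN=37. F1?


Precision = 154/175 = 0.88
Recall = 154/191 = 0.8063
F1 = 2·P·R/(P+R) = 2·TP/(2·TP+FP+FN) = 308/(308+21+37) = 308/366 = 0.8415

0.8415


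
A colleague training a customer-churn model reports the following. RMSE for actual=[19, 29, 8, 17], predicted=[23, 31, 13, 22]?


MSE = 70/4 = 17.5
RMSE = √(70/4) = 4.1833

4.1833


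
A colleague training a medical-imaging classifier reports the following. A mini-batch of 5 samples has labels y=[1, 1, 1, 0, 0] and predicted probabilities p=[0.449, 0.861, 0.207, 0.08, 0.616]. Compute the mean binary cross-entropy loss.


L[0] = -ln(0.449) = 0.8007
L[1] = -ln(0.861) = 0.1497
L[2] = -ln(0.207) = 1.575
L[3] = -ln(1-0.08) = -ln(0.92) = 0.0834
L[4] = -ln(1-0.616) = -ln(0.384) = 0.9571
mean = (0.8007 + 0.1497 + 1.575 + 0.0834 + 0.9571)/5 = 0.7132

0.7132


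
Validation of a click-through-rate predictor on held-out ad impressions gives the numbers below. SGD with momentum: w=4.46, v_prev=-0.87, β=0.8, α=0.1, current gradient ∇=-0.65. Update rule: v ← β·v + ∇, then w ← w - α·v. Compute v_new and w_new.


v_new = 0.8·-0.87 - 0.65 = -0.696 - 0.65 = -1.346
w_new = 4.46 - 0.1·-1.346 = 4.46 + 0.1346 = 4.5946

v_new=-1.346, w_new=4.5946


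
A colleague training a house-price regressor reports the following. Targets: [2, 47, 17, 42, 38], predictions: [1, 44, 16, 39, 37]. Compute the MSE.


Squared errors: (2-1)²=1, (47-44)²=9, (17-16)²=1, (42-39)²=9, (38-37)²=1
Sum = 21
MSE = 21/5 = 21/5

21/5


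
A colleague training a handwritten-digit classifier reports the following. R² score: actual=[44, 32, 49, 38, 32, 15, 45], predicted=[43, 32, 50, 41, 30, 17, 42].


ȳ = 36.4286
SS_res = Σ(y-ŷ)² = 28
SS_tot = Σ(y-ȳ)² = 789.71
R² = 1 - SS_res/SS_tot = 1 - 0.0355 = 0.9645

0.9645


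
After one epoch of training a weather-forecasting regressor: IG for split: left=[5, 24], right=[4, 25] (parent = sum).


Parent = [9, 49], H_parent = 0.6226
H_left = 0.6632 (n=29), H_right = 0.5788 (n=29)
H_children = (29/58)·0.6632 + (29/58)·0.5788 = 0.621
IG = 0.6226 - 0.621 = 0.0016

0.0016


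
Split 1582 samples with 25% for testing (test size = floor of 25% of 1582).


Test = ⌊1582·25/100⌋ = 395
Train = 1582 - 395 = 1187

Train: 1187, Test: 395


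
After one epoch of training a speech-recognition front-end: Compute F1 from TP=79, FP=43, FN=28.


Precision = 79/122 = 0.6475
Recall = 79/107 = 0.7383
F1 = 2·P·R/(P+R) = 2·TP/(2·TP+FP+FN) = 158/(158+43+28) = 158/229 = 0.69

0.69


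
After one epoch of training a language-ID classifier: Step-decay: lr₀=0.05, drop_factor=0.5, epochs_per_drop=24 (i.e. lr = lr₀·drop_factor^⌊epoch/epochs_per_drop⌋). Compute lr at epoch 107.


n_drops = ⌊107/24⌋ = 4
lr = 0.05·0.5^4 = 0.05·0.0625 = 0.003125

0.003125


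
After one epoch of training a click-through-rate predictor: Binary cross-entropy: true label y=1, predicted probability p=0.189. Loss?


BCE = -[y·ln(p) + (1-y)·ln(1-p)]
= -1·ln(0.189) - 0
= -ln(0.189) = 1.666

1.666


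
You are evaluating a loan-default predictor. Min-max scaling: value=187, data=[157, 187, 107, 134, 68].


min=68, max=187
(187-68)/(187-68) = 119/119 = 1.0

1.0


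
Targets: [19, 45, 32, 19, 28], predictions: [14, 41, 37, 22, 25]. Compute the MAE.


Absolute errors: |19-14|=5, |45-41|=4, |32-37|=5, |19-22|=3, |28-25|=3
Sum = 20
MAE = 20/5 = 4

4


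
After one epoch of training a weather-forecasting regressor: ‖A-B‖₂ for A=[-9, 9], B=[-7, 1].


d = √((-9+ 7)² + (9-1)²)
  = √(4 + 64)
  = √68 = 8.2462

8.2462


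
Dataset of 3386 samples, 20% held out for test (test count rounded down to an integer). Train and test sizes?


Test = ⌊3386·20/100⌋ = 677
Train = 3386 - 677 = 2709

Train: 2709, Test: 677


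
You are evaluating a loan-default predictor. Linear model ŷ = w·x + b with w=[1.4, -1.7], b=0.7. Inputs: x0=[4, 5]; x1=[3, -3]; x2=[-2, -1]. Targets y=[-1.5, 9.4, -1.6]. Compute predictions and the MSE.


ŷ0 = (1.4)·(4) + (-1.7)·(5) + 0.7 = -2.2
ŷ1 = (1.4)·(3) + (-1.7)·(-3) + 0.7 = 10.0
ŷ2 = (1.4)·(-2) + (-1.7)·(-1) + 0.7 = -0.4
errors² = [0.49, 0.36, 1.44]
MSE = 2.2900/3 = 0.7633

0.7633


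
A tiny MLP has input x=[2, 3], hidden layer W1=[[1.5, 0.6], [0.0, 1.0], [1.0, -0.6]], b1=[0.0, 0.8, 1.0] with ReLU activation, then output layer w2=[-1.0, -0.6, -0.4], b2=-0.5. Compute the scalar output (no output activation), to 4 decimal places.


z1[0] = (1.5)·(2) + (0.6)·(3) + 0.0 = 4.8
z1[1] = (0.0)·(2) + (1.0)·(3) + 0.8 = 3.8
z1[2] = (1.0)·(2) + (-0.6)·(3) + 1.0 = 1.2
h = ReLU(z1) = [4.8, 3.8, 1.2]
output = (-1.0)·(4.8) + (-0.6)·(3.8) + (-0.4)·(1.2) - 0.5 = -8.06

-8.06


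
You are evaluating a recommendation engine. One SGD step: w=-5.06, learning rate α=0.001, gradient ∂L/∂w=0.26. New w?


w_new = w - α·∇
= -5.06 - 0.001·0.26
= -5.06 - 0.00026
= -5.06026

-5.06026


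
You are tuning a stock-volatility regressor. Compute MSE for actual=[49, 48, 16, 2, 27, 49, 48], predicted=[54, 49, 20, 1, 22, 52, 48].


Squared errors: (49-54)²=25, (48-49)²=1, (16-20)²=16, (2-1)²=1, (27-22)²=25, (49-52)²=9, (48-48)²=0
Sum = 77
MSE = 77/7 = 11

11


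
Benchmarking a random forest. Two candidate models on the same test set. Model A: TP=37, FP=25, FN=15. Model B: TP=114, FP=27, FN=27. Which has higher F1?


Model A: P=37/62=0.5968, R=37/52=0.7115, F1=2PR/(P+R)=2TP/(2TP+FP+FN)=74/114=0.6491
Model B: P=114/141=0.8085, R=114/141=0.8085, F1=2PR/(P+R)=2TP/(2TP+FP+FN)=228/282=0.8085
0.6491 < 0.8085 → Model B

Model B


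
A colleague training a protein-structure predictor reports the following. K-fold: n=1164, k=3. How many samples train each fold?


Fold size = 1164/3 = 388
Training per fold = 1164 - 388 = 776

776


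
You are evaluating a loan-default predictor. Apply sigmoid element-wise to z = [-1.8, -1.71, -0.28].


σ(-1.8) = 1/(1+e^1.8) = 0.1419
σ(-1.71) = 1/(1+e^1.71) = 0.1532
σ(-0.28) = 1/(1+e^0.28) = 0.4305
result = [0.1419, 0.1532, 0.4305]

[0.1419, 0.1532, 0.4305]


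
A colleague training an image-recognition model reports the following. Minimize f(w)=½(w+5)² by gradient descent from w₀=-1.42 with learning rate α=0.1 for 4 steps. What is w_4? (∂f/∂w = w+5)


step 1: grad = -1.42+5 = 3.58; w = -1.42 - 0.1·(3.58) = -1.778
step 2: grad = -1.778+5 = 3.222; w = -1.778 - 0.1·(3.222) = -2.1002
step 3: grad = -2.1002+5 = 2.8998; w = -2.1002 - 0.1·(2.8998) = -2.39018
step 4: grad = -2.39018+5 = 2.60982; w = -2.39018 - 0.1·(2.60982) = -2.651162

-2.651162


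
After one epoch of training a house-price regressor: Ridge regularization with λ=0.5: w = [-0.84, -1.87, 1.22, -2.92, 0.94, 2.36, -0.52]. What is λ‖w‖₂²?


‖w‖₂² = (-0.84)² + (-1.87)² + (1.22)² + (-2.92)² + (0.94)² + (2.36)² + (-0.52)²
     = 0.7056 + 3.4969 + 1.4884 + 8.5264 + 0.8836 + 5.5696 + 0.2704
     = 20.9409
λ·‖w‖₂² = 0.5·20.9409 = 10.47045

10.47045


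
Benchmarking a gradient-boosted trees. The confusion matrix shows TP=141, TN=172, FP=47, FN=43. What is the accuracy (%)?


Accuracy = (TP+TN)/(TP+TN+FP+FN)
= (141+172)/(403)
= 313/403 = 77.67%

77.67%


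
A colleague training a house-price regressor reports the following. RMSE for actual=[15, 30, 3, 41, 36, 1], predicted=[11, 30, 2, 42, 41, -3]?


MSE = 59/6 = 9.8333
RMSE = √(59/6) = 3.1358

3.1358


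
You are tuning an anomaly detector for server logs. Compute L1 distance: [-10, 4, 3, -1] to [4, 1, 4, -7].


d = |-10-4| + |4-1| + |3-4| + |-1+ 7|
  = 14 + 3 + 1 + 6
  = 24

24


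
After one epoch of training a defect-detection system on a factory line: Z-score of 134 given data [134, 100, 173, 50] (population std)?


μ = 114.25, σ = 45.2016
z = (134 - 114.25)/45.2016 = 0.4369

0.4369


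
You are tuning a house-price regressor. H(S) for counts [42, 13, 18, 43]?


Probabilities: [42/116, 13/116, 18/116, 43/116] ≈ [0.3621, 0.1121, 0.1552, 0.3707]
H = -((42/116)·log₂(42/116) + (13/116)·log₂(13/116) + (18/116)·log₂(18/116) + (43/116)·log₂(43/116))
  = 1.8324 bits

1.8324 bits


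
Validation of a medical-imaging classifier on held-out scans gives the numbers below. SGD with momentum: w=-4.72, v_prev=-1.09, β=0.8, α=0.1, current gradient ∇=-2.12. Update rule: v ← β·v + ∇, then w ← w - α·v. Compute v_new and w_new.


v_new = 0.8·-1.09 - 2.12 = -0.872 - 2.12 = -2.992
w_new = -4.72 - 0.1·-2.992 = -4.72 + 0.2992 = -4.4208

v_new=-2.992, w_new=-4.4208


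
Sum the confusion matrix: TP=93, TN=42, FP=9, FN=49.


Total = TP + TN + FP + FN
= 93 + 42 + 9 + 49
= 193
(Predicted positive: 102, predicted negative: 91)

193


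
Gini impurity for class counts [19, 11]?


Probabilities: [19/30, 11/30] ≈ [0.6333, 0.3667]
Σpᵢ² = (361 + 121)/30² = 482/900
Gini = 1 - Σpᵢ² = 1 - 482/900 = 0.4644

0.4644


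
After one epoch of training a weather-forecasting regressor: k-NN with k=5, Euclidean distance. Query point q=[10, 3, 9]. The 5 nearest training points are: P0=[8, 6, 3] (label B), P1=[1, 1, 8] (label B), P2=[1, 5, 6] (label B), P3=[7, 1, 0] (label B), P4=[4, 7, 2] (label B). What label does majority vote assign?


d(q,P0) = 7.0  (label B)
d(q,P1) = 9.2736  (label B)
d(q,P2) = 9.6954  (label B)
d(q,P3) = 9.6954  (label B)
d(q,P4) = 10.0499  (label B)
Votes: A=0, B=5
Majority → B

B


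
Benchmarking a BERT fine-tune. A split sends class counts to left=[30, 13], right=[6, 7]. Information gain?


Parent = [36, 20], H_parent = 0.9403
H_left = 0.8841 (n=43), H_right = 0.9957 (n=13)
H_children = (43/56)·0.8841 + (13/56)·0.9957 = 0.91
IG = 0.9403 - 0.91 = 0.0303

0.0303


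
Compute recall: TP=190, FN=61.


Recall = TP/(TP+FN)
= 190/(190+61)
= 190/251 = 75.7%

75.7%


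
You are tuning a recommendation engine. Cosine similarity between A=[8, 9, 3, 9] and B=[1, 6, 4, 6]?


A·B = 8·1 + 9·6 + 3·4 + 9·6 = 128
‖A‖ = √235 = 15.3297, ‖B‖ = √89 = 9.434
cos = 128/(√235·√89) = 128/√20915 = 0.8851

0.8851


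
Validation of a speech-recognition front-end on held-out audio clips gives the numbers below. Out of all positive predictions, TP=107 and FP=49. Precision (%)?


Precision = TP/(TP+FP)
= 107/(107+49)
= 107/156 = 68.59%

68.59%


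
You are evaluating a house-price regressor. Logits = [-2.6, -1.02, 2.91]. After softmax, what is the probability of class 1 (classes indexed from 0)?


Exponentials: e^-2.6=0.0743, e^-1.02=0.3606, e^2.91=18.3568
Sum = 18.7917
Softmax = [0.004, 0.0192, 0.9769]
p[1] = 0.3606/18.7917 = 0.0192

0.0192


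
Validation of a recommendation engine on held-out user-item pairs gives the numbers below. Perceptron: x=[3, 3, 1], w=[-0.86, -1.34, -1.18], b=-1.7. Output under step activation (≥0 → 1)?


z = (3)·(-0.86) + (3)·(-1.34) + (1)·(-1.18) - 1.7
  = -9.48
step(z) = 0 (z<0)

0


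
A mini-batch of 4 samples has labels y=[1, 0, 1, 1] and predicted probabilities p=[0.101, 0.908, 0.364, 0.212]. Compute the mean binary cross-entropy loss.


L[0] = -ln(0.101) = 2.2926
L[1] = -ln(1-0.908) = -ln(0.092) = 2.386
L[2] = -ln(0.364) = 1.0106
L[3] = -ln(0.212) = 1.5512
mean = (2.2926 + 2.386 + 1.0106 + 1.5512)/4 = 1.8101

1.8101


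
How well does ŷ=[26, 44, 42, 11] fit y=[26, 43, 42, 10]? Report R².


ȳ = 30.25
SS_res = Σ(y-ŷ)² = 2
SS_tot = Σ(y-ȳ)² = 728.75
R² = 1 - SS_res/SS_tot = 1 - 0.0027 = 0.9973

0.9973


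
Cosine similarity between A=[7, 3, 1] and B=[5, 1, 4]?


A·B = 7·5 + 3·1 + 1·4 = 42
‖A‖ = √59 = 7.6811, ‖B‖ = √42 = 6.4807
cos = 42/(√59·√42) = 42/√2478 = 0.8437

0.8437


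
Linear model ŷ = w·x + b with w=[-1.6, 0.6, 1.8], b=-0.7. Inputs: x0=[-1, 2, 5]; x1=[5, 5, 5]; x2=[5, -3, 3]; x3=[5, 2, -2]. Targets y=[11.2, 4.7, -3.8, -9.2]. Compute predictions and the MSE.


ŷ0 = (-1.6)·(-1) + (0.6)·(2) + (1.8)·(5) - 0.7 = 11.1
ŷ1 = (-1.6)·(5) + (0.6)·(5) + (1.8)·(5) - 0.7 = 3.3
ŷ2 = (-1.6)·(5) + (0.6)·(-3) + (1.8)·(3) - 0.7 = -5.1
ŷ3 = (-1.6)·(5) + (0.6)·(2) + (1.8)·(-2) - 0.7 = -11.1
errors² = [0.01, 1.96, 1.69, 3.61]
MSE = 7.2700/4 = 1.8175

1.8175


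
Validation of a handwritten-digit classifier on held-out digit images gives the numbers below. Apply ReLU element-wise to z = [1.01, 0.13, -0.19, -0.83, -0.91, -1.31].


ReLU(1.01) = max(0, 1.01) = 1.01
ReLU(0.13) = max(0, 0.13) = 0.13
ReLU(-0.19) = max(0, -0.19) = 0.0
ReLU(-0.83) = max(0, -0.83) = 0.0
ReLU(-0.91) = max(0, -0.91) = 0.0
ReLU(-1.31) = max(0, -1.31) = 0.0
result = [1.01, 0.13, 0.0, 0.0, 0.0, 0.0]

[1.01, 0.13, 0.0, 0.0, 0.0, 0.0]


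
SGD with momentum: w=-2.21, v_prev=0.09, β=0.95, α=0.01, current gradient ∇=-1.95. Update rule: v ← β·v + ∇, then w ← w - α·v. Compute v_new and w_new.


v_new = 0.95·0.09 - 1.95 = 0.0855 - 1.95 = -1.8645
w_new = -2.21 - 0.01·-1.8645 = -2.21 + 0.018645 = -2.191355

v_new=-1.8645, w_new=-2.191355


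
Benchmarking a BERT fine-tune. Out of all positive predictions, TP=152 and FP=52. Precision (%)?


Precision = TP/(TP+FP)
= 152/(152+52)
= 152/204 = 74.51%

74.51%


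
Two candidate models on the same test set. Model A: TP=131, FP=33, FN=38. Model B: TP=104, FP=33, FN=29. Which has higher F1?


Model A: P=131/164=0.7988, R=131/169=0.7751, F1=2PR/(P+R)=2TP/(2TP+FP+FN)=262/333=0.7868
Model B: P=104/137=0.7591, R=104/133=0.782, F1=2PR/(P+R)=2TP/(2TP+FP+FN)=208/270=0.7704
0.7868 > 0.7704 → Model A

Model A


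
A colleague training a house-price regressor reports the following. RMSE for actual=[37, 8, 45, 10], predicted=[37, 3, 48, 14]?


MSE = 50/4 = 12.5
RMSE = √(50/4) = 3.5355

3.5355


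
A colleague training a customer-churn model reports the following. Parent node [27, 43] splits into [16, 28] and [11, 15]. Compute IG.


Parent = [27, 43], H_parent = 0.962
H_left = 0.9457 (n=44), H_right = 0.9829 (n=26)
H_children = (44/70)·0.9457 + (26/70)·0.9829 = 0.9595
IG = 0.962 - 0.9595 = 0.0025

0.0025


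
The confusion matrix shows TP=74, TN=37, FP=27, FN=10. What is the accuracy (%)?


Accuracy = (TP+TN)/(TP+TN+FP+FN)
= (74+37)/(148)
= 111/148 = 75.0%

75.0%


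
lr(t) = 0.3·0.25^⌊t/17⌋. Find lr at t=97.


n_drops = ⌊97/17⌋ = 5
lr = 0.3·0.25^5 = 0.3·0.0009765625 = 0.00029296875

0.00029296875


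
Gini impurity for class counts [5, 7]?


Probabilities: [5/12, 7/12] ≈ [0.4167, 0.5833]
Σpᵢ² = (25 + 49)/12² = 74/144
Gini = 1 - Σpᵢ² = 1 - 74/144 = 0.4861

0.4861


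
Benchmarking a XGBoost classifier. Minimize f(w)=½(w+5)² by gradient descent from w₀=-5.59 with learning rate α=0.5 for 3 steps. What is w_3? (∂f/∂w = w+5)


step 1: grad = -5.59+5 = -0.59; w = -5.59 - 0.5·(-0.59) = -5.295
step 2: grad = -5.295+5 = -0.295; w = -5.295 - 0.5·(-0.295) = -5.1475
step 3: grad = -5.1475+5 = -0.1475; w = -5.1475 - 0.5·(-0.1475) = -5.07375

-5.07375


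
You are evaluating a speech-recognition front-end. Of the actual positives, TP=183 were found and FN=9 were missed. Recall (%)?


Recall = TP/(TP+FN)
= 183/(183+9)
= 183/192 = 95.31%

95.31%


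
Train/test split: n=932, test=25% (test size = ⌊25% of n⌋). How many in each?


Test = ⌊932·25/100⌋ = 233
Train = 932 - 233 = 699

Train: 699, Test: 233


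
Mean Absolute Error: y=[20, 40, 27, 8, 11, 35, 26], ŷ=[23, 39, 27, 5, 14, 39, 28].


Absolute errors: |20-23|=3, |40-39|=1, |27-27|=0, |8-5|=3, |11-14|=3, |35-39|=4, |26-28|=2
Sum = 16
MAE = 16/7 = 16/7

16/7


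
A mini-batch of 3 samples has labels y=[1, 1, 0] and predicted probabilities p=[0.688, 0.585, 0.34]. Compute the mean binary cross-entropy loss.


L[0] = -ln(0.688) = 0.374
L[1] = -ln(0.585) = 0.5361
L[2] = -ln(1-0.34) = -ln(0.66) = 0.4155
mean = (0.374 + 0.5361 + 0.4155)/3 = 0.4419

0.4419


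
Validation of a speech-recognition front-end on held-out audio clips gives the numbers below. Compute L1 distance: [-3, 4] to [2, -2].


d = |-3-2| + |4+ 2|
  = 5 + 6
  = 11

11


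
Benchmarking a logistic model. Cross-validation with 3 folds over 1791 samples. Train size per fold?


Fold size = 1791/3 = 597
Training per fold = 1791 - 597 = 1194

1194


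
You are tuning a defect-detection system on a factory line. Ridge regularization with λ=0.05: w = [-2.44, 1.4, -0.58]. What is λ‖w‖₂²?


‖w‖₂² = (-2.44)² + (1.4)² + (-0.58)²
     = 5.9536 + 1.96 + 0.3364
     = 8.25
λ·‖w‖₂² = 0.05·8.25 = 0.4125

0.4125


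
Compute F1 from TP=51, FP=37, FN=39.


Precision = 51/88 = 0.5795
Recall = 51/90 = 0.5667
F1 = 2·P·R/(P+R) = 2·TP/(2·TP+FP+FN) = 102/(102+37+39) = 102/178 = 0.573

0.573


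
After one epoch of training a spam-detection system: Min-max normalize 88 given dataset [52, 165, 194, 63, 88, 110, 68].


min=52, max=194
(88-52)/(194-52) = 36/142 = 0.2535

0.2535


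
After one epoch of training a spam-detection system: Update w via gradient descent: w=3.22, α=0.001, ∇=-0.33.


w_new = w - α·∇
= 3.22 - 0.001·-0.33
= 3.22 + 0.00033
= 3.22033

3.22033


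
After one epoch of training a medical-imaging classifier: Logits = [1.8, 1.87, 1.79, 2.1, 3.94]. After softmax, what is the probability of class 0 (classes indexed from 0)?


Exponentials: e^1.8=6.0496, e^1.87=6.4883, e^1.79=5.9895, e^2.1=8.1662, e^3.94=51.4186
Sum = 78.1122
Softmax = [0.0774, 0.0831, 0.0767, 0.1045, 0.6583]
p[0] = 6.0496/78.1122 = 0.0774

0.0774


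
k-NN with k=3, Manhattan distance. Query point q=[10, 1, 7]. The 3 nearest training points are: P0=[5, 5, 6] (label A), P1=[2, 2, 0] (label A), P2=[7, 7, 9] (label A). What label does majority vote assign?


d(q,P0) = 10  (label A)
d(q,P1) = 16  (label A)
d(q,P2) = 11  (label A)
Votes: A=3, B=0
Majority → A

A


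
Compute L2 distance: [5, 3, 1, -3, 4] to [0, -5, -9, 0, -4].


d = √((5-0)² + (3+ 5)² + (1+ 9)² + (-3-0)² + (4+ 4)²)
  = √(25 + 64 + 100 + 9 + 64)
  = √262 = 16.1864

16.1864


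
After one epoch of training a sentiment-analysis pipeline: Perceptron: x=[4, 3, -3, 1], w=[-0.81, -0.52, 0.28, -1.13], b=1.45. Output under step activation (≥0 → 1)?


z = (4)·(-0.81) + (3)·(-0.52) + (-3)·(0.28) + (1)·(-1.13) + 1.45
  = -5.32
step(z) = 0 (z<0)

0


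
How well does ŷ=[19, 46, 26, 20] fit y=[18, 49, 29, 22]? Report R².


ȳ = 29.5
SS_res = Σ(y-ŷ)² = 23
SS_tot = Σ(y-ȳ)² = 569
R² = 1 - SS_res/SS_tot = 1 - 0.0404 = 0.9596

0.9596


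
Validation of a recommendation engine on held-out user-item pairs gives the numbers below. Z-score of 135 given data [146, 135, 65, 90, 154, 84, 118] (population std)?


μ = 113.1429, σ = 31.5161
z = (135 - 113.1429)/31.5161 = 0.6935

0.6935


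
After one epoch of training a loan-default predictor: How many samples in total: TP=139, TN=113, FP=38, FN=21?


Total = TP + TN + FP + FN
= 139 + 113 + 38 + 21
= 311
(Predicted positive: 177, predicted negative: 134)

311


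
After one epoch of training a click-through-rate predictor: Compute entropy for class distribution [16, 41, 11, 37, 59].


Probabilities: [16/164, 41/164, 11/164, 37/164, 59/164] ≈ [0.0976, 0.25, 0.0671, 0.2256, 0.3598]
H = -((16/164)·log₂(16/164) + (41/164)·log₂(41/164) + (11/164)·log₂(11/164) + (37/164)·log₂(37/164) + (59/164)·log₂(59/164))
  = 2.1043 bits

2.1043 bits


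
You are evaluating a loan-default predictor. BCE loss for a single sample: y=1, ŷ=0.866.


BCE = -[y·ln(p) + (1-y)·ln(1-p)]
= -1·ln(0.866) - 0
= -ln(0.866) = 0.1439

0.1439


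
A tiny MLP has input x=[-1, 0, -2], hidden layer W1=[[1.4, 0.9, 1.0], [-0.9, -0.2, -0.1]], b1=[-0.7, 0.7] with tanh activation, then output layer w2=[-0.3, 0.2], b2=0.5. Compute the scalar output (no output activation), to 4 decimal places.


z1[0] = (1.4)·(-1) + (0.9)·(0) + (1.0)·(-2) - 0.7 = -4.1
z1[1] = (-0.9)·(-1) + (-0.2)·(0) + (-0.1)·(-2) + 0.7 = 1.8
h = tanh(z1) = [-0.9995, 0.9468]
output = (-0.3)·(-0.9995) + (0.2)·(0.9468) + 0.5 = 0.9892

0.9892


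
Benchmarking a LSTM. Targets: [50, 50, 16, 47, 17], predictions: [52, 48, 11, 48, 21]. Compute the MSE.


Squared errors: (50-52)²=4, (50-48)²=4, (16-11)²=25, (47-48)²=1, (17-21)²=16
Sum = 50
MSE = 50/5 = 10

10


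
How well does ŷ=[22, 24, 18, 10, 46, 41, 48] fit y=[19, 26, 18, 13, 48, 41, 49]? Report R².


ȳ = 30.5714
SS_res = Σ(y-ŷ)² = 27
SS_tot = Σ(y-ȳ)² = 1373.71
R² = 1 - SS_res/SS_tot = 1 - 0.0197 = 0.9803

0.9803


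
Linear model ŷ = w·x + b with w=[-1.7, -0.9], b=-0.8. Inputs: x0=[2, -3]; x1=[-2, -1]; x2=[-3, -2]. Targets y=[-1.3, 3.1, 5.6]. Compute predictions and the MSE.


ŷ0 = (-1.7)·(2) + (-0.9)·(-3) - 0.8 = -1.5
ŷ1 = (-1.7)·(-2) + (-0.9)·(-1) - 0.8 = 3.5
ŷ2 = (-1.7)·(-3) + (-0.9)·(-2) - 0.8 = 6.1
errors² = [0.04, 0.16, 0.25]
MSE = 0.4500/3 = 0.15

0.15


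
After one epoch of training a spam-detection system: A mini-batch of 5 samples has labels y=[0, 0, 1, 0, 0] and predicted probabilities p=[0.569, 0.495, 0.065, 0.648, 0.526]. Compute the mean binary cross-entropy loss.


L[0] = -ln(1-0.569) = -ln(0.431) = 0.8416
L[1] = -ln(1-0.495) = -ln(0.505) = 0.6832
L[2] = -ln(0.065) = 2.7334
L[3] = -ln(1-0.648) = -ln(0.352) = 1.0441
L[4] = -ln(1-0.526) = -ln(0.474) = 0.7465
mean = (0.8416 + 0.6832 + 2.7334 + 1.0441 + 0.7465)/5 = 1.2098

1.2098


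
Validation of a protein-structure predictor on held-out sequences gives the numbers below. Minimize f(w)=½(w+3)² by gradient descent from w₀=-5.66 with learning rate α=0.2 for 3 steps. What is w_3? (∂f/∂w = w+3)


step 1: grad = -5.66+3 = -2.66; w = -5.66 - 0.2·(-2.66) = -5.128
step 2: grad = -5.128+3 = -2.128; w = -5.128 - 0.2·(-2.128) = -4.7024
step 3: grad = -4.7024+3 = -1.7024; w = -4.7024 - 0.2·(-1.7024) = -4.36192

-4.36192


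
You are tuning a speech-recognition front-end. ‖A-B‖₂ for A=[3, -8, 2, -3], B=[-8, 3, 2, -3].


d = √((3+ 8)² + (-8-3)² + (2-2)² + (-3+ 3)²)
  = √(121 + 121 + 0 + 0)
  = √242 = 15.5563

15.5563


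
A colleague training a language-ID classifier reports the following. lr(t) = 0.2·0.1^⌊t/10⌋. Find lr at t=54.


n_drops = ⌊54/10⌋ = 5
lr = 0.2·0.1^5 = 0.2·0.00001 = 0.000002

0.000002


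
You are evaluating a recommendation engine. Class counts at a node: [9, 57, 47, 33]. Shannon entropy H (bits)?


Probabilities: [9/146, 57/146, 47/146, 33/146] ≈ [0.0616, 0.3904, 0.3219, 0.226]
H = -((9/146)·log₂(9/146) + (57/146)·log₂(57/146) + (47/146)·log₂(47/146) + (33/146)·log₂(33/146))
  = 1.7889 bits

1.7889 bits


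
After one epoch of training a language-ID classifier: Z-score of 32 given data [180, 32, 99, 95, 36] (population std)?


μ = 88.4, σ = 53.8019
z = (32 - 88.4)/53.8019 = -1.0483

-1.0483


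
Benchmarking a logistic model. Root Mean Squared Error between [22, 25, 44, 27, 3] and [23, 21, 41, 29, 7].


MSE = 46/5 = 9.2
RMSE = √(46/5) = 3.0332

3.0332


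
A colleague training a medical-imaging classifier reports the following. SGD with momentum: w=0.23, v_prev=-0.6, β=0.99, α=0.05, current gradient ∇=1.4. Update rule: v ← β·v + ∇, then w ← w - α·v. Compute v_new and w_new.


v_new = 0.99·-0.6 + 1.4 = -0.594 + 1.4 = 0.806
w_new = 0.23 - 0.05·0.806 = 0.23 - 0.0403 = 0.1897

v_new=0.806, w_new=0.1897


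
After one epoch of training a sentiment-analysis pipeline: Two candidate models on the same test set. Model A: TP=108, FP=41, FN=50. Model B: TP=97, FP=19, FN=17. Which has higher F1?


Model A: P=108/149=0.7248, R=108/158=0.6835, F1=2PR/(P+R)=2TP/(2TP+FP+FN)=216/307=0.7036
Model B: P=97/116=0.8362, R=97/114=0.8509, F1=2PR/(P+R)=2TP/(2TP+FP+FN)=194/230=0.8435
0.7036 < 0.8435 → Model B

Model B


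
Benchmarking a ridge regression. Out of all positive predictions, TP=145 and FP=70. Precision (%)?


Precision = TP/(TP+FP)
= 145/(145+70)
= 145/215 = 67.44%

67.44%


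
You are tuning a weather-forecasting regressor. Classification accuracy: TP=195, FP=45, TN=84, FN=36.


Accuracy = (TP+TN)/(TP+TN+FP+FN)
= (195+84)/(360)
= 279/360 = 77.5%

77.5%


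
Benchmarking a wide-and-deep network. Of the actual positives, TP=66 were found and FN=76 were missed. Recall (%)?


Recall = TP/(TP+FN)
= 66/(66+76)
= 66/142 = 46.48%

46.48%


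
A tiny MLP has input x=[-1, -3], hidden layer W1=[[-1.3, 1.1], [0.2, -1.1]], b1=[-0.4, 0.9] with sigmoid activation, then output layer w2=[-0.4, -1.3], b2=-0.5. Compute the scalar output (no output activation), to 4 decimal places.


z1[0] = (-1.3)·(-1) + (1.1)·(-3) - 0.4 = -2.4
z1[1] = (0.2)·(-1) + (-1.1)·(-3) + 0.9 = 4.0
h = sigmoid(z1) = [0.0832, 0.982]
output = (-0.4)·(0.0832) + (-1.3)·(0.982) - 0.5 = -1.8099

-1.8099


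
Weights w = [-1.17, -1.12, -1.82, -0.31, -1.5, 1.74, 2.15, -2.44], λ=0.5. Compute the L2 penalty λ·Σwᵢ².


‖w‖₂² = (-1.17)² + (-1.12)² + (-1.82)² + (-0.31)² + (-1.5)² + (1.74)² + (2.15)² + (-2.44)²
     = 1.3689 + 1.2544 + 3.3124 + 0.0961 + 2.25 + 3.0276 + 4.6225 + 5.9536
     = 21.8855
λ·‖w‖₂² = 0.5·21.8855 = 10.94275

10.94275


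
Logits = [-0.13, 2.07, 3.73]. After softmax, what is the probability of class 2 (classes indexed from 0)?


Exponentials: e^-0.13=0.8781, e^2.07=7.9248, e^3.73=41.6791
Sum = 50.482
Softmax = [0.0174, 0.157, 0.8256]
p[2] = 41.6791/50.482 = 0.8256

0.8256


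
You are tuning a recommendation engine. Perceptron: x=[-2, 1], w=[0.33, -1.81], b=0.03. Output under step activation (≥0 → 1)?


z = (-2)·(0.33) + (1)·(-1.81) + 0.03
  = -2.44
step(z) = 0 (z<0)

0


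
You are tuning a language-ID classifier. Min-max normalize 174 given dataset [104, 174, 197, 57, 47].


min=47, max=197
(174-47)/(197-47) = 127/150 = 0.8467

0.8467


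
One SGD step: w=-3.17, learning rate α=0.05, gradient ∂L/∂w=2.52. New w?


w_new = w - α·∇
= -3.17 - 0.05·2.52
= -3.17 - 0.126
= -3.296

-3.296


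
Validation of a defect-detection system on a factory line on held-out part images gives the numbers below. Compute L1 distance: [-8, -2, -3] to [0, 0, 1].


d = |-8-0| + |-2-0| + |-3-1|
  = 8 + 2 + 4
  = 14

14


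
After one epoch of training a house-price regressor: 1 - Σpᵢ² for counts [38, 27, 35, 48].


Probabilities: [38/148, 27/148, 35/148, 48/148] ≈ [0.2568, 0.1824, 0.2365, 0.3243]
Σpᵢ² = (1444 + 729 + 1225 + 2304)/148² = 5702/21904
Gini = 1 - Σpᵢ² = 1 - 5702/21904 = 0.7397

0.7397


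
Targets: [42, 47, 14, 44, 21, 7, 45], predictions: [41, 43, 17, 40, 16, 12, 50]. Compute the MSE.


Squared errors: (42-41)²=1, (47-43)²=16, (14-17)²=9, (44-40)²=16, (21-16)²=25, (7-12)²=25, (45-50)²=25
Sum = 117
MSE = 117/7 = 117/7

117/7


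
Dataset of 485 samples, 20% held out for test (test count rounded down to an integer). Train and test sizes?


Test = ⌊485·20/100⌋ = 97
Train = 485 - 97 = 388

Train: 388, Test: 97


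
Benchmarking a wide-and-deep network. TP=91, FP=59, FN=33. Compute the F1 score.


Precision = 91/150 = 0.6067
Recall = 91/124 = 0.7339
F1 = 2·P·R/(P+R) = 2·TP/(2·TP+FP+FN) = 182/(182+59+33) = 182/274 = 0.6642

0.6642


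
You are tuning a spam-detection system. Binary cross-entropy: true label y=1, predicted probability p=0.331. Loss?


BCE = -[y·ln(p) + (1-y)·ln(1-p)]
= -1·ln(0.331) - 0
= -ln(0.331) = 1.1056

1.1056


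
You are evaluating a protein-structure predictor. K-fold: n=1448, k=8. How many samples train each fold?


Fold size = 1448/8 = 181
Training per fold = 1448 - 181 = 1267

1267


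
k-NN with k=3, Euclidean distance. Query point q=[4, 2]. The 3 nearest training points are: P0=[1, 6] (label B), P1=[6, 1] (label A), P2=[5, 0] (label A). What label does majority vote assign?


d(q,P0) = 5.0  (label B)
d(q,P1) = 2.2361  (label A)
d(q,P2) = 2.2361  (label A)
Votes: A=2, B=1
Majority → A

A


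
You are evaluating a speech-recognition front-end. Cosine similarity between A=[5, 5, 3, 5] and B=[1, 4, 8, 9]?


A·B = 5·1 + 5·4 + 3·8 + 5·9 = 94
‖A‖ = √84 = 9.1652, ‖B‖ = √162 = 12.7279
cos = 94/(√84·√162) = 94/√13608 = 0.8058

0.8058


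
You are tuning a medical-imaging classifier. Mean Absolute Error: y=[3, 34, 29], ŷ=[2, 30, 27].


Absolute errors: |3-2|=1, |34-30|=4, |29-27|=2
Sum = 7
MAE = 7/3 = 7/3

7/3


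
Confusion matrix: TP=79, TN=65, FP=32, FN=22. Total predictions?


Total = TP + TN + FP + FN
= 79 + 65 + 32 + 22
= 198
(Predicted positive: 111, predicted negative: 87)

198


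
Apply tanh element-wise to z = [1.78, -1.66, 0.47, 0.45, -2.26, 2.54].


tanh(1.78) = 0.9447
tanh(-1.66) = -0.9302
tanh(0.47) = 0.4382
tanh(0.45) = 0.4219
tanh(-2.26) = -0.9785
tanh(2.54) = 0.9876
result = [0.9447, -0.9302, 0.4382, 0.4219, -0.9785, 0.9876]

[0.9447, -0.9302, 0.4382, 0.4219, -0.9785, 0.9876]


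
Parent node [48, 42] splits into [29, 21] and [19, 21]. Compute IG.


Parent = [48, 42], H_parent = 0.9968
H_left = 0.9815 (n=50), H_right = 0.9982 (n=40)
H_children = (50/90)·0.9815 + (40/90)·0.9982 = 0.9889
IG = 0.9968 - 0.9889 = 0.0079

0.0079


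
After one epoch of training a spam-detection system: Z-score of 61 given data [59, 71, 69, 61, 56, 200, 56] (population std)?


μ = 81.7143, σ = 48.6025
z = (61 - 81.7143)/48.6025 = -0.4262

-0.4262


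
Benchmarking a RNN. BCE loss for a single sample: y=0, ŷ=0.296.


BCE = -[y·ln(p) + (1-y)·ln(1-p)]
= -0 - 1·ln(1-0.296)
= -ln(0.704) = 0.351

0.351


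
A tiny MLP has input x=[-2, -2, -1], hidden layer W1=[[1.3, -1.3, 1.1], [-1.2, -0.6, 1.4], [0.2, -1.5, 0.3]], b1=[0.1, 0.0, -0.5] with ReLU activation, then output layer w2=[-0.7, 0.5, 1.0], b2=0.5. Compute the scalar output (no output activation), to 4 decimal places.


z1[0] = (1.3)·(-2) + (-1.3)·(-2) + (1.1)·(-1) + 0.1 = -1.0
z1[1] = (-1.2)·(-2) + (-0.6)·(-2) + (1.4)·(-1) + 0.0 = 2.2
z1[2] = (0.2)·(-2) + (-1.5)·(-2) + (0.3)·(-1) - 0.5 = 1.8
h = ReLU(z1) = [0.0, 2.2, 1.8]
output = (-0.7)·(0.0) + (0.5)·(2.2) + (1.0)·(1.8) + 0.5 = 3.4

3.4


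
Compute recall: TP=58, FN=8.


Recall = TP/(TP+FN)
= 58/(58+8)
= 58/66 = 87.88%

87.88%


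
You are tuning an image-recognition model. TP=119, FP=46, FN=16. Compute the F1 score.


Precision = 119/165 = 0.7212
Recall = 119/135 = 0.8815
F1 = 2·P·R/(P+R) = 2·TP/(2·TP+FP+FN) = 238/(238+46+16) = 238/300 = 0.7933

0.7933
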